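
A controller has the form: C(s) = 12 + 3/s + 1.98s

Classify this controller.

This is a Proportional-Integral-Derivative (PID) controller.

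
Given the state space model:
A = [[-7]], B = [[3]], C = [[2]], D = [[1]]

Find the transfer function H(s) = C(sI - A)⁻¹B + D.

(sI - A)⁻¹ = 1/(s + 7). H(s) = 2×3/(s + 7) + 1 = (s + 13)/(s + 7).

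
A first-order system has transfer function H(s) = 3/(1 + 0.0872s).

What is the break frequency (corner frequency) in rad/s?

Corner frequency = 1/τ = 1/0.0872 = 11.468 rad/s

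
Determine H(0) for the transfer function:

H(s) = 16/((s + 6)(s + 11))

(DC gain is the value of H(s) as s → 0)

DC gain = H(0) = 16/(6 × 11) = 16/66 = 0.2424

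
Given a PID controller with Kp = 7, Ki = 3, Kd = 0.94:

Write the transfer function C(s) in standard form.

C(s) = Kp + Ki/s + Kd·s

Substituting values: C(s) = 7 + 3/s + 0.94s = (0.94s² + 7s + 3)/s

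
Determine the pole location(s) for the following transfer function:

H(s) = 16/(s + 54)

Pole is where denominator = 0: s + 54 = 0, so s = -54.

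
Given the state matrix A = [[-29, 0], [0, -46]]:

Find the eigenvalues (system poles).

For diagonal matrix, eigenvalues are diagonal entries: λ₁ = -29, λ₂ = -46.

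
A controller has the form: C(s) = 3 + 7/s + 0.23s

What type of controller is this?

This is a Proportional-Integral-Derivative (PID) controller.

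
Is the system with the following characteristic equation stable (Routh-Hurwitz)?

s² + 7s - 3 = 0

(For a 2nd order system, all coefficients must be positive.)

Coefficients: 1, 7, -3. c=-3 not positive, so system is unstable.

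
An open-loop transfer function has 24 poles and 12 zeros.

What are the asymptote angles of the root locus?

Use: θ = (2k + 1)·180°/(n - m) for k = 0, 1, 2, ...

n - m = 24 - 12 = 12. Angles: θk = (2k + 1)·180°/12 = 15°, 45°, 75°, 105°, 135°, 165°, 195°, 225°, 255°, 285°, 315°, 345°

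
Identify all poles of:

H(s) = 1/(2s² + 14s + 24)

Discriminant = 14² - 4×2×24 = 196 - 192 = 4 > 0, so two distinct real poles. Using quadratic formula: s = (-14 ± √4)/(2×2) = (-14 ± √4)/4, with √4 = 2. s₁ = -12/4 = -3, s₂ = -16/4 = -4. Poles: s₁ = -3, s₂ = -4.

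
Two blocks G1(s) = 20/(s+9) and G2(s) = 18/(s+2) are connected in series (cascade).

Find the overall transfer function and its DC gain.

Series: multiply transfer functions. G_eq = 20/(s+9) × 18/(s+2) = 360/((s+9)(s+2)). DC gain = 360/(9×2) = 20.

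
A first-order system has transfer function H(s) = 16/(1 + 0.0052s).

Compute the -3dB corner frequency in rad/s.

Corner frequency = 1/τ = 1/0.0052 = 192.308 rad/s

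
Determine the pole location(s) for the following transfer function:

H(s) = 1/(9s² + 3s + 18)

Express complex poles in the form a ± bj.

Discriminant = 3² - 4×9×18 = 9 - 648 = -639 < 0, so the poles are a complex conjugate pair s = (-3 ± j√639)/(2×9). Real part = -3/(2×9) = -3/18 ≈ -0.1667; imaginary part = ±√639/(2×9) ≈ 1.4044. Poles: s = -0.1667 ± 1.4044j.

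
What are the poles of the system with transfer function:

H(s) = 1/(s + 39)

Pole is where denominator = 0: s + 39 = 0, so s = -39.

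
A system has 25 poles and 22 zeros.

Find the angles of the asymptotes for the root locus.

n - m = 25 - 22 = 3. Angles: θk = (2k + 1)·180°/3 = 60°, 180°, 300°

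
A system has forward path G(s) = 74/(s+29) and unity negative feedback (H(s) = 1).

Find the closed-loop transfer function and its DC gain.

T(s) = G/(1+GH) = [74/(s+29)] / [1 + 74/(s+29)] = 74/(s+29+74) = 74/(s+103). DC gain = 74/103 = 0.7184.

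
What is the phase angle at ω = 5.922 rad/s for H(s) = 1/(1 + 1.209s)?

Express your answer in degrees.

Phase = -arctan(ωτ) = -arctan(5.922 × 1.209) = -82.0°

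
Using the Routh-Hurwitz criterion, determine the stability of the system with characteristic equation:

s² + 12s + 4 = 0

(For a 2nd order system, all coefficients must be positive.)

Coefficients: 1, 12, 4. All positive, so system is stable.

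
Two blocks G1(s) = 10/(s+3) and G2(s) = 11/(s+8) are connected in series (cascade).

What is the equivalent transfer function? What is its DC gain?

Series: multiply transfer functions. G_eq = 10/(s+3) × 11/(s+8) = 110/((s+3)(s+8)). DC gain = 110/(3×8) = 4.5833.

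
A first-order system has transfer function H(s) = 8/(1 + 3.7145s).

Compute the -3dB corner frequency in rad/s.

Corner frequency = 1/τ = 1/3.7145 = 0.269 rad/s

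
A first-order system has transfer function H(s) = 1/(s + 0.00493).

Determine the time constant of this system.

For H(s) = 1/(s + 1/τ), the pole is at -1/τ = -0.00493, so τ = 1/0.00493 = 202.8 s.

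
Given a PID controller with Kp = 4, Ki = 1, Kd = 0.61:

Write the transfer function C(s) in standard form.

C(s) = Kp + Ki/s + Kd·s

Substituting values: C(s) = 4 + 1/s + 0.61s = (0.61s² + 4s + 1)/s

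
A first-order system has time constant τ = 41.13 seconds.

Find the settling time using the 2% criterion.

For first-order system, 2% settling time ≈ 4τ = 4 × 41.13 = 164.52 s.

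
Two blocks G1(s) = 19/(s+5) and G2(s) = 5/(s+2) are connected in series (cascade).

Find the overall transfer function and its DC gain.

Series: multiply transfer functions. G_eq = 19/(s+5) × 5/(s+2) = 95/((s+5)(s+2)). DC gain = 95/(5×2) = 9.5.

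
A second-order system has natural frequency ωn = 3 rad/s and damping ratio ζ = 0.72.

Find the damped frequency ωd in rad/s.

ωd = ωn√(1 - ζ²) = 3√(1 - 0.72²) = 2.08 rad/s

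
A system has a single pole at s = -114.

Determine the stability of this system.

Pole at s = -114 is in the left half-plane. Stable.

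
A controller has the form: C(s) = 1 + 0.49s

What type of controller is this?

This is a Proportional-Derivative (PD) controller.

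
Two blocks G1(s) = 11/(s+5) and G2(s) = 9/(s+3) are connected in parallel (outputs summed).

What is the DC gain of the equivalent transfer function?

Parallel: G_eq = G1 + G2. DC gain = G1(0) + G2(0) = 11/5 + 9/3 = 2.2 + 3 = 5.2.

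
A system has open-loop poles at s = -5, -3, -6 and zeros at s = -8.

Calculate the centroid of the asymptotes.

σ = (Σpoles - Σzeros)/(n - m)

σ = (Σpoles - Σzeros)/(n - m) = (-14 - (-8))/(3 - 1) = -6/2 = -3.0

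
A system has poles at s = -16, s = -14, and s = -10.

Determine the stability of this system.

All poles are in the left half-plane. System is stable.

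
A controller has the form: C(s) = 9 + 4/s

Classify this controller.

This is a Proportional-Integral (PI) controller.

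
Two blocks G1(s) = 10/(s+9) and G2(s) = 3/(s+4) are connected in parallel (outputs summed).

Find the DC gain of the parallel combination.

Parallel: G_eq = G1 + G2. DC gain = G1(0) + G2(0) = 10/9 + 3/4 = 1.1111 + 0.75 = 1.8611.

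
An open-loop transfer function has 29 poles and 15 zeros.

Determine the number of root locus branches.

Root locus has n branches where n = number of poles = 29.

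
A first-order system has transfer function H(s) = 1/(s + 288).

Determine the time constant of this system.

For H(s) = 1/(s + 1/τ), the pole is at -1/τ = -288, so τ = 1/288 = 0.0035 s.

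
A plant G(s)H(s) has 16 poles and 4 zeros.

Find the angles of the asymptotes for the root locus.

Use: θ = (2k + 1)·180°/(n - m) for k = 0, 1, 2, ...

n - m = 16 - 4 = 12. Angles: θk = (2k + 1)·180°/12 = 15°, 45°, 75°, 105°, 135°, 165°, 195°, 225°, 255°, 285°, 315°, 345°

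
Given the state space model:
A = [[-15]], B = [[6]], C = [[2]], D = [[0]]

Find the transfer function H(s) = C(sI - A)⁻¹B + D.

(sI - A)⁻¹ = 1/(s + 15). H(s) = 2 × 6/(s + 15) + 0 = 12/(s + 15).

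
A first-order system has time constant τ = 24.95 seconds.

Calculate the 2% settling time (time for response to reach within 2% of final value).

For first-order system, 2% settling time ≈ 4τ = 4 × 24.95 = 99.8 s.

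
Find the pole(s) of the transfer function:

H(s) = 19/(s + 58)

Pole is where denominator = 0: s + 58 = 0, so s = -58.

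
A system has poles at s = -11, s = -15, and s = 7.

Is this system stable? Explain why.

Pole(s) at s = 7 are not in the left half-plane. System is unstable.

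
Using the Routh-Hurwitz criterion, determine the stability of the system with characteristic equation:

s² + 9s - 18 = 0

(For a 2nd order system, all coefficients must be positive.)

Coefficients: 1, 9, -18. c=-18 not positive, so system is unstable.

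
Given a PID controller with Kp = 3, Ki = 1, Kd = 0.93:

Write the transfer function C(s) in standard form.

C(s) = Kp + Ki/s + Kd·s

Substituting values: C(s) = 3 + 1/s + 0.93s = (0.93s² + 3s + 1)/s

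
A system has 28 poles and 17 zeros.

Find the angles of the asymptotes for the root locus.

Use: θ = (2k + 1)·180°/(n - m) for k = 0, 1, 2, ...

n - m = 28 - 17 = 11. Angles: θk = (2k + 1)·180°/11 = 16.36°, 49.09°, 81.82°, 114.55°, 147.27°, 180°, 212.73°, 245.45°, 278.18°, 310.91°, 343.64°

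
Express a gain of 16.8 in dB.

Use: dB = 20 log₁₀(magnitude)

dB = 20 log₁₀(16.8) = 24.5 dB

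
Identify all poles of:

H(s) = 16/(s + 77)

Pole is where denominator = 0: s + 77 = 0, so s = -77.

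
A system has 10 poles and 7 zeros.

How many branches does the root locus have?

Root locus has n branches where n = number of poles = 10.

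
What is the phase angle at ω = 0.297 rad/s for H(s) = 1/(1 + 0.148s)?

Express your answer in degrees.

Phase = -arctan(ωτ) = -arctan(0.297 × 0.148) = -2.5°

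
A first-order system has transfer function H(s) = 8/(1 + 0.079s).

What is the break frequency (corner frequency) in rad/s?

Corner frequency = 1/τ = 1/0.079 = 12.658 rad/s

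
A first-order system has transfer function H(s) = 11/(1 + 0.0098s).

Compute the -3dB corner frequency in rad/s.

Corner frequency = 1/τ = 1/0.0098 = 102.041 rad/s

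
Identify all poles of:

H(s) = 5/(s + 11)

Pole is where denominator = 0: s + 11 = 0, so s = -11.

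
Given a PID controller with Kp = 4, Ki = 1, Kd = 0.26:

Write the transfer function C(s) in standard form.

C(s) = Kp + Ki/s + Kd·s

Substituting values: C(s) = 4 + 1/s + 0.26s = (0.26s² + 4s + 1)/s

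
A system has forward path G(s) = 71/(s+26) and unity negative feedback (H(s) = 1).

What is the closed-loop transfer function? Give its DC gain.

T(s) = G/(1+GH) = [71/(s+26)] / [1 + 71/(s+26)] = 71/(s+26+71) = 71/(s+97). DC gain = 71/97 = 0.7320.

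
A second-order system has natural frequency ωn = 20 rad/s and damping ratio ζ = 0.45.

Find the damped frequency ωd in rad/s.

ωd = ωn√(1 - ζ²) = 20√(1 - 0.45²) = 17.86 rad/s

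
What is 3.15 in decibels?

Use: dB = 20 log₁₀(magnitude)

dB = 20 log₁₀(3.15) = 10.0 dB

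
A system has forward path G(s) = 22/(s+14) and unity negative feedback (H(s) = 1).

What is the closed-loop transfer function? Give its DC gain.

T(s) = G/(1+GH) = [22/(s+14)] / [1 + 22/(s+14)] = 22/(s+14+22) = 22/(s+36). DC gain = 22/36 = 0.6111.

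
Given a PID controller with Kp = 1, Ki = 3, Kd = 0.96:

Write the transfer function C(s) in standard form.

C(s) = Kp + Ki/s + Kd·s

Substituting values: C(s) = 1 + 3/s + 0.96s = (0.96s² + s + 3)/s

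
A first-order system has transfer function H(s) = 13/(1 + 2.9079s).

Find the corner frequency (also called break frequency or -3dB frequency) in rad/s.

Corner frequency = 1/τ = 1/2.9079 = 0.344 rad/s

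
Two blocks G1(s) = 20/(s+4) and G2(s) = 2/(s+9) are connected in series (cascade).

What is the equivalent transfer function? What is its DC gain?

Series: multiply transfer functions. G_eq = 20/(s+4) × 2/(s+9) = 40/((s+4)(s+9)). DC gain = 40/(4×9) = 1.1111.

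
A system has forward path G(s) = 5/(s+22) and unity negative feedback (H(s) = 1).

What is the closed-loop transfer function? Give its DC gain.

T(s) = G/(1+GH) = [5/(s+22)] / [1 + 5/(s+22)] = 5/(s+22+5) = 5/(s+27). DC gain = 5/27 = 0.1852.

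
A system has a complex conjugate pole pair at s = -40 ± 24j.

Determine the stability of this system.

Real part of poles is -40 (< 0, left half-plane). Stable.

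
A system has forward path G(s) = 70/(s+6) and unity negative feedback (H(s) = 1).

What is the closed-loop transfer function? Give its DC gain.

T(s) = G/(1+GH) = [70/(s+6)] / [1 + 70/(s+6)] = 70/(s+6+70) = 70/(s+76). DC gain = 70/76 = 0.9211.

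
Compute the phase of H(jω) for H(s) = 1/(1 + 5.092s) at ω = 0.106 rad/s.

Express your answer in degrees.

Phase = -arctan(ωτ) = -arctan(0.106 × 5.092) = -28.4°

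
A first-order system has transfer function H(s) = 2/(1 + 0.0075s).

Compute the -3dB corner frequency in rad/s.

Corner frequency = 1/τ = 1/0.0075 = 133.333 rad/s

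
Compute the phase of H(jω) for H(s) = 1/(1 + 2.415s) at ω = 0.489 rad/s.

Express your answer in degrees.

Phase = -arctan(ωτ) = -arctan(0.489 × 2.415) = -49.7°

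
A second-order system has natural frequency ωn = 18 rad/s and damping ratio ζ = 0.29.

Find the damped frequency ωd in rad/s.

ωd = ωn√(1 - ζ²) = 18√(1 - 0.29²) = 17.23 rad/s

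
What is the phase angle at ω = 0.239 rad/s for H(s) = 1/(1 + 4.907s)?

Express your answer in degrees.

Phase = -arctan(ωτ) = -arctan(0.239 × 4.907) = -49.5°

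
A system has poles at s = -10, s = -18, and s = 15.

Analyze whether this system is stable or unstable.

Pole(s) at s = 15 are not in the left half-plane. System is unstable.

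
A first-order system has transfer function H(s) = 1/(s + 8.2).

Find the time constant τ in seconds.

For H(s) = 1/(s + 1/τ), the pole is at -1/τ = -8.2, so τ = 1/8.2 = 0.1220 s.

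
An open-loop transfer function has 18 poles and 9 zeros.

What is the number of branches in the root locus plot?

Root locus has n branches where n = number of poles = 18.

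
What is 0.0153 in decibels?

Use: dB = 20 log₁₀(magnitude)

dB = 20 log₁₀(0.0153) = -36.3 dB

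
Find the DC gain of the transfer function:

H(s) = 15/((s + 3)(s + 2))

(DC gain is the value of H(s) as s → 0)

DC gain = H(0) = 15/(3 × 2) = 15/6 = 2.5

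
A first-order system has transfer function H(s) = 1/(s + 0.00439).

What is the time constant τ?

For H(s) = 1/(s + 1/τ), the pole is at -1/τ = -0.00439, so τ = 1/0.00439 = 227.8 s.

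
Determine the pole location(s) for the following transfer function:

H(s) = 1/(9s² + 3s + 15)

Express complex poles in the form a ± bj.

Discriminant = 3² - 4×9×15 = 9 - 540 = -531 < 0, so the poles are a complex conjugate pair s = (-3 ± j√531)/(2×9). Real part = -3/(2×9) = -3/18 ≈ -0.1667; imaginary part = ±√531/(2×9) ≈ 1.2802. Poles: s = -0.1667 ± 1.2802j.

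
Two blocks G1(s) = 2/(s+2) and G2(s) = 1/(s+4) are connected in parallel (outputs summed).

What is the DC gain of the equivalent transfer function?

Parallel: G_eq = G1 + G2. DC gain = G1(0) + G2(0) = 2/2 + 1/4 = 1 + 0.25 = 1.25.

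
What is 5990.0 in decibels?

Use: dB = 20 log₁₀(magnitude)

dB = 20 log₁₀(5990.0) = 75.5 dB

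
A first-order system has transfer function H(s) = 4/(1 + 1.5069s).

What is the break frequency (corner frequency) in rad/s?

Corner frequency = 1/τ = 1/1.5069 = 0.664 rad/s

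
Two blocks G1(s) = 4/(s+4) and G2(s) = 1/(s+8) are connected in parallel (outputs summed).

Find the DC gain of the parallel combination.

Parallel: G_eq = G1 + G2. DC gain = G1(0) + G2(0) = 4/4 + 1/8 = 1 + 0.125 = 1.125.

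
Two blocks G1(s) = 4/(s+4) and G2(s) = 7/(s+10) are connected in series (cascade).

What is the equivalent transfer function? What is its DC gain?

Series: multiply transfer functions. G_eq = 4/(s+4) × 7/(s+10) = 28/((s+4)(s+10)). DC gain = 28/(4×10) = 0.7.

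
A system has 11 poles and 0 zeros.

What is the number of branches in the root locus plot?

Root locus has n branches where n = number of poles = 11.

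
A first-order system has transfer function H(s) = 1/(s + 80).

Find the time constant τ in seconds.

For H(s) = 1/(s + 1/τ), the pole is at -1/τ = -80, so τ = 1/80 = 0.0125 s.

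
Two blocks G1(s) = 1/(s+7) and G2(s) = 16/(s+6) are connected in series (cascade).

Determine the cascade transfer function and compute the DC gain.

Series: multiply transfer functions. G_eq = 1/(s+7) × 16/(s+6) = 16/((s+7)(s+6)). DC gain = 16/(7×6) = 0.3810.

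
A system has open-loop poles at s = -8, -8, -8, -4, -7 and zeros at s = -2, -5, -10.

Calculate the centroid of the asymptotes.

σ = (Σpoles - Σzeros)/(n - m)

σ = (Σpoles - Σzeros)/(n - m) = (-35 - (-17))/(5 - 3) = -18/2 = -9.0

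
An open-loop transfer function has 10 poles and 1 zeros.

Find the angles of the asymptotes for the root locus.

n - m = 10 - 1 = 9. Angles: θk = (2k + 1)·180°/9 = 20°, 60°, 100°, 140°, 180°, 220°, 260°, 300°, 340°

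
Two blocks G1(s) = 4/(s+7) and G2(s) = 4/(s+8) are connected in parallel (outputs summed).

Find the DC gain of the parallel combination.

Parallel: G_eq = G1 + G2. DC gain = G1(0) + G2(0) = 4/7 + 4/8 = 0.5714 + 0.5 = 1.0714.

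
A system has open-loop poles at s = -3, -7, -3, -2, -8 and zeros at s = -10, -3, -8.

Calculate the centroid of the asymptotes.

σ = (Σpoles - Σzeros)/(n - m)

σ = (Σpoles - Σzeros)/(n - m) = (-23 - (-21))/(5 - 3) = -2/2 = -1.0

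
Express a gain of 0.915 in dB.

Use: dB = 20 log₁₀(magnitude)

dB = 20 log₁₀(0.915) = -0.8 dB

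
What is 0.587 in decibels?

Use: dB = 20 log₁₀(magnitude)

dB = 20 log₁₀(0.587) = -4.6 dB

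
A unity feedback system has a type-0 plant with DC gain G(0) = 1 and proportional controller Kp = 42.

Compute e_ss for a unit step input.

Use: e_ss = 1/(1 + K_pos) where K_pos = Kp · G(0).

K_pos = Kp · G(0) = 42 × 1 = 42. e_ss = 1/(1 + 42) = 0.0233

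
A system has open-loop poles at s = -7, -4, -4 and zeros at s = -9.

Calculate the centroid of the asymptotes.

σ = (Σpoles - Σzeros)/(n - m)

σ = (Σpoles - Σzeros)/(n - m) = (-15 - (-9))/(3 - 1) = -6/2 = -3.0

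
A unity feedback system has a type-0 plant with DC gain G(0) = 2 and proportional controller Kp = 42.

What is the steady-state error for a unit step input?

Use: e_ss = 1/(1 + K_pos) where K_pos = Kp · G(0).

K_pos = Kp · G(0) = 42 × 2 = 84. e_ss = 1/(1 + 84) = 0.0118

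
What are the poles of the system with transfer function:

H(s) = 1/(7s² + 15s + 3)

Discriminant = 15² - 4×7×3 = 225 - 84 = 141 > 0, so two distinct real poles. Using quadratic formula: s = (-15 ± √141)/(2×7) = (-15 ± √141)/14, with √141 ≈ 11.8743. s₁ ≈ -0.2233, s₂ ≈ -1.9196. Poles: s₁ = -0.2233, s₂ = -1.9196.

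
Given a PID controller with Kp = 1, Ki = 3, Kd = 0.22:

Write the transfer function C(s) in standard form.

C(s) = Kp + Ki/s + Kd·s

Substituting values: C(s) = 1 + 3/s + 0.22s = (0.22s² + s + 3)/s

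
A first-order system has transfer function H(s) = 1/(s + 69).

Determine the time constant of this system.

For H(s) = 1/(s + 1/τ), the pole is at -1/τ = -69, so τ = 1/69 = 0.0145 s.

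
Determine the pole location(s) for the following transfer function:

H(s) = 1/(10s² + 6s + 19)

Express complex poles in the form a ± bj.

Discriminant = 6² - 4×10×19 = 36 - 760 = -724 < 0, so the poles are a complex conjugate pair s = (-6 ± j√724)/(2×10). Real part = -6/(2×10) = -6/20 = -0.3; imaginary part = ±√724/(2×10) ≈ 1.3454. Poles: s = -0.3 ± 1.3454j.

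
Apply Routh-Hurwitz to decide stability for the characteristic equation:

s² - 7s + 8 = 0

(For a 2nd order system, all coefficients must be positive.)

Coefficients: 1, -7, 8. b=-7 not positive, so system is unstable.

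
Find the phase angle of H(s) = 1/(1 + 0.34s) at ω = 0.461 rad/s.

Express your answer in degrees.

Phase = -arctan(ωτ) = -arctan(0.461 × 0.34) = -8.9°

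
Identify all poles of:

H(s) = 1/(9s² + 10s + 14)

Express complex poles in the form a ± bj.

Discriminant = 10² - 4×9×14 = 100 - 504 = -404 < 0, so the poles are a complex conjugate pair s = (-10 ± j√404)/(2×9). Real part = -10/(2×9) = -10/18 ≈ -0.5556; imaginary part = ±√404/(2×9) ≈ 1.1167. Poles: s = -0.5556 ± 1.1167j.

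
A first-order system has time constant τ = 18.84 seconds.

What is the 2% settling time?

For first-order system, 2% settling time ≈ 4τ = 4 × 18.84 = 75.36 s.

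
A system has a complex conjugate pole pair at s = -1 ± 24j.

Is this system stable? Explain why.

Real part of poles is -1 (< 0, left half-plane). Stable.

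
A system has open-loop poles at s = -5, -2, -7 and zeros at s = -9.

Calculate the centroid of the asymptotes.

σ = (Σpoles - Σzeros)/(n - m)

σ = (Σpoles - Σzeros)/(n - m) = (-14 - (-9))/(3 - 1) = -5/2 = -2.5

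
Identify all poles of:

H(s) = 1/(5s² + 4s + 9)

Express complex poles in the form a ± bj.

Discriminant = 4² - 4×5×9 = 16 - 180 = -164 < 0, so the poles are a complex conjugate pair s = (-4 ± j√164)/(2×5). Real part = -4/(2×5) = -4/10 = -0.4; imaginary part = ±√164/(2×5) ≈ 1.2806. Poles: s = -0.4 ± 1.2806j.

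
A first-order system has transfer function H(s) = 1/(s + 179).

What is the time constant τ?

For H(s) = 1/(s + 1/τ), the pole is at -1/τ = -179, so τ = 1/179 = 0.0056 s.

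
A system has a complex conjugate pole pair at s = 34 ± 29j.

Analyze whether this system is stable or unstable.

Real part of poles is 34 (> 0, right half-plane). Unstable.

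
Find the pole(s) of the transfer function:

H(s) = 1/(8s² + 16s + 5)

Discriminant = 16² - 4×8×5 = 256 - 160 = 96 > 0, so two distinct real poles. Using quadratic formula: s = (-16 ± √96)/(2×8) = (-16 ± √96)/16, with √96 ≈ 9.7980. s₁ ≈ -0.3876, s₂ ≈ -1.6124. Poles: s₁ = -0.3876, s₂ = -1.6124.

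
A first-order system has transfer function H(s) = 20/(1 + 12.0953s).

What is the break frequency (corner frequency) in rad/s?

Corner frequency = 1/τ = 1/12.0953 = 0.083 rad/s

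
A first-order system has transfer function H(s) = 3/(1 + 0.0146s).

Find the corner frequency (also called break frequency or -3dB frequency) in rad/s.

Corner frequency = 1/τ = 1/0.0146 = 68.493 rad/s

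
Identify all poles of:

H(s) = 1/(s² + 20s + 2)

Discriminant = 20² - 4×1×2 = 400 - 8 = 392 > 0, so two distinct real poles. Using quadratic formula: s = (-20 ± √392)/(2×1) = (-20 ± √392)/2, with √392 ≈ 19.7990. s₁ ≈ -0.1005, s₂ ≈ -19.8995. Poles: s₁ = -0.1005, s₂ = -19.8995.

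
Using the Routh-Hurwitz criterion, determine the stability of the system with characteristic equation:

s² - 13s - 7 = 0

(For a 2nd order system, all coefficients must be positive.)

Coefficients: 1, -13, -7. b=-13, c=-7 not positive, so system is unstable.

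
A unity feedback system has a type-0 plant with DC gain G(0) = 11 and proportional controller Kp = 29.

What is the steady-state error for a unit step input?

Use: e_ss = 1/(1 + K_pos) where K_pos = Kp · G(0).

K_pos = Kp · G(0) = 29 × 11 = 319. e_ss = 1/(1 + 319) = 0.003125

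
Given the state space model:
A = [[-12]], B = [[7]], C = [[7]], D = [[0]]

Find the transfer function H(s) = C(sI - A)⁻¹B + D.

(sI - A)⁻¹ = 1/(s + 12). H(s) = 7 × 7/(s + 12) + 0 = 49/(s + 12).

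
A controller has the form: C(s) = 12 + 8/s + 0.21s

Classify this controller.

This is a Proportional-Integral-Derivative (PID) controller.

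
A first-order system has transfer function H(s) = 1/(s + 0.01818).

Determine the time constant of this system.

For H(s) = 1/(s + 1/τ), the pole is at -1/τ = -0.01818, so τ = 1/0.01818 = 55.01 s.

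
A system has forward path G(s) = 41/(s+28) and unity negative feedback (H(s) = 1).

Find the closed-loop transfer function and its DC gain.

T(s) = G/(1+GH) = [41/(s+28)] / [1 + 41/(s+28)] = 41/(s+28+41) = 41/(s+69). DC gain = 41/69 = 0.5942.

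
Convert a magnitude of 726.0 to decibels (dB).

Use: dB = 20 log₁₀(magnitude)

dB = 20 log₁₀(726.0) = 57.2 dB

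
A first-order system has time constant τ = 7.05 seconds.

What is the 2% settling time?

For first-order system, 2% settling time ≈ 4τ = 4 × 7.05 = 28.2 s.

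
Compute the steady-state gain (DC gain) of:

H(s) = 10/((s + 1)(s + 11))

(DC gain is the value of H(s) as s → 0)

DC gain = H(0) = 10/(1 × 11) = 10/11 = 0.9091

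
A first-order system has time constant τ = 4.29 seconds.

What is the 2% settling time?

For first-order system, 2% settling time ≈ 4τ = 4 × 4.29 = 17.16 s.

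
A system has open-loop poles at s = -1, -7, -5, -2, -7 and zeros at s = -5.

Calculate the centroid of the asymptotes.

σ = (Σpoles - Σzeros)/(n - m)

σ = (Σpoles - Σzeros)/(n - m) = (-22 - (-5))/(5 - 1) = -17/4 = -4.25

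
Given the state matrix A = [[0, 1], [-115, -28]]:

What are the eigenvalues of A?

det(A - λI) = λ² - (-28)λ + 115 = (λ - (-23))(λ - (-5)). Eigenvalues: -23, -5.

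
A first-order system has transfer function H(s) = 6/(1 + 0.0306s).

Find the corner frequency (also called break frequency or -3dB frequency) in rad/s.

Corner frequency = 1/τ = 1/0.0306 = 32.68 rad/s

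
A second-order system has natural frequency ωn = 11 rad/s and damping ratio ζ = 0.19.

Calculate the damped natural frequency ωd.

ωd = ωn√(1 - ζ²) = 11√(1 - 0.19²) = 10.8 rad/s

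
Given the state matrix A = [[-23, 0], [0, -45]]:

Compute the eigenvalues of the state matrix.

For diagonal matrix, eigenvalues are diagonal entries: λ₁ = -23, λ₂ = -45.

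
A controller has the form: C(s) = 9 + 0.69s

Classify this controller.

This is a Proportional-Derivative (PD) controller.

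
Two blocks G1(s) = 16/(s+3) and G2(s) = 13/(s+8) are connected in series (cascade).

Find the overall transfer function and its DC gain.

Series: multiply transfer functions. G_eq = 16/(s+3) × 13/(s+8) = 208/((s+3)(s+8)). DC gain = 208/(3×8) = 8.6667.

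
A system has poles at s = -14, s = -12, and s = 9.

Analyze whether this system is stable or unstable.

Pole(s) at s = 9 are not in the left half-plane. System is unstable.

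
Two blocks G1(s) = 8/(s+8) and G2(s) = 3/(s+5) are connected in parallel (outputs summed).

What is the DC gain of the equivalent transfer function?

Parallel: G_eq = G1 + G2. DC gain = G1(0) + G2(0) = 8/8 + 3/5 = 1 + 0.6 = 1.6.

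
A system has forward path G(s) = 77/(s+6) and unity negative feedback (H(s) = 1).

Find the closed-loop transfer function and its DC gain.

T(s) = G/(1+GH) = [77/(s+6)] / [1 + 77/(s+6)] = 77/(s+6+77) = 77/(s+83). DC gain = 77/83 = 0.9277.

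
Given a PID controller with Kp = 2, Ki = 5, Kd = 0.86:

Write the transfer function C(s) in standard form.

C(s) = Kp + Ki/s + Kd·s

Substituting values: C(s) = 2 + 5/s + 0.86s = (0.86s² + 2s + 5)/s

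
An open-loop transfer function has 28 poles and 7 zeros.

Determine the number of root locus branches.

Root locus has n branches where n = number of poles = 28.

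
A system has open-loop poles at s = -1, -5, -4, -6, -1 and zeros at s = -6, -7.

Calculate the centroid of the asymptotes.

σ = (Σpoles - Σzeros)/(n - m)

σ = (Σpoles - Σzeros)/(n - m) = (-17 - (-13))/(5 - 2) = -4/3 = -1.33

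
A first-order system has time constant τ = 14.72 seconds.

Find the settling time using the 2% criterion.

For first-order system, 2% settling time ≈ 4τ = 4 × 14.72 = 58.88 s.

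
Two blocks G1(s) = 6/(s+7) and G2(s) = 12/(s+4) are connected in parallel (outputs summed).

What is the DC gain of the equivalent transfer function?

Parallel: G_eq = G1 + G2. DC gain = G1(0) + G2(0) = 6/7 + 12/4 = 0.8571 + 3 = 3.8571.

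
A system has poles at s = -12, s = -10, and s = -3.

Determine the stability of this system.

All poles are in the left half-plane. System is stable.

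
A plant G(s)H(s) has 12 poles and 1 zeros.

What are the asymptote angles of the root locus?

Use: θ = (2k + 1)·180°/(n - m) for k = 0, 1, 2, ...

n - m = 12 - 1 = 11. Angles: θk = (2k + 1)·180°/11 = 16.36°, 49.09°, 81.82°, 114.55°, 147.27°, 180°, 212.73°, 245.45°, 278.18°, 310.91°, 343.64°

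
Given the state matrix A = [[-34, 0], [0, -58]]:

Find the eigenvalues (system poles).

For diagonal matrix, eigenvalues are diagonal entries: λ₁ = -34, λ₂ = -58.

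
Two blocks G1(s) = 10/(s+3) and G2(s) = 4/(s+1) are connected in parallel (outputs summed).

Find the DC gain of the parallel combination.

Parallel: G_eq = G1 + G2. DC gain = G1(0) + G2(0) = 10/3 + 4/1 = 3.3333 + 4 = 7.3333.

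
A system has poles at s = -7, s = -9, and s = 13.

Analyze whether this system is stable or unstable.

Pole(s) at s = 13 are not in the left half-plane. System is unstable.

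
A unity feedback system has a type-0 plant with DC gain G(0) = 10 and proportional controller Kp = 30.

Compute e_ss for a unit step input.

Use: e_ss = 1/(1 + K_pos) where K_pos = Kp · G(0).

K_pos = Kp · G(0) = 30 × 10 = 300. e_ss = 1/(1 + 300) = 0.0033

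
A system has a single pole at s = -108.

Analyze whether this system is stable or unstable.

Pole at s = -108 is in the left half-plane. Stable.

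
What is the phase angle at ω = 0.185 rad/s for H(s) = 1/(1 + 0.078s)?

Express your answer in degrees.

Phase = -arctan(ωτ) = -arctan(0.185 × 0.078) = -0.8°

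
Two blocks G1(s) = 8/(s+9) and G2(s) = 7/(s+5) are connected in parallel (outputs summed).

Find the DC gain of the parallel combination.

Parallel: G_eq = G1 + G2. DC gain = G1(0) + G2(0) = 8/9 + 7/5 = 0.8889 + 1.4 = 2.2889.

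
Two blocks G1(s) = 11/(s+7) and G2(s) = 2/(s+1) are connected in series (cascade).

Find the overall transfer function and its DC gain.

Series: multiply transfer functions. G_eq = 11/(s+7) × 2/(s+1) = 22/((s+7)(s+1)). DC gain = 22/(7×1) = 3.1429.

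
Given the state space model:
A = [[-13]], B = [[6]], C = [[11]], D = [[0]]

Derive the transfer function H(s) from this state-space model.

(sI - A)⁻¹ = 1/(s + 13). H(s) = 11 × 6/(s + 13) + 0 = 66/(s + 13).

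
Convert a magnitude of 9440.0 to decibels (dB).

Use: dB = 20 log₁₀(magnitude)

dB = 20 log₁₀(9440.0) = 79.5 dB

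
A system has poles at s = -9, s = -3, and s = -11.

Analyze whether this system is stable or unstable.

All poles are in the left half-plane. System is stable.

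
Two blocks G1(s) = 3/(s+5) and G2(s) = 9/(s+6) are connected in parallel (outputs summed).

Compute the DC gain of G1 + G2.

Parallel: G_eq = G1 + G2. DC gain = G1(0) + G2(0) = 3/5 + 9/6 = 0.6 + 1.5 = 2.1.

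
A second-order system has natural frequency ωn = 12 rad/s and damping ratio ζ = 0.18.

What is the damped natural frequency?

ωd = ωn√(1 - ζ²) = 12√(1 - 0.18²) = 11.8 rad/s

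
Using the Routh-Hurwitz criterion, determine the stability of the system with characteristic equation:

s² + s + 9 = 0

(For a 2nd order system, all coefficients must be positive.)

Coefficients: 1, 1, 9. All positive, so system is stable.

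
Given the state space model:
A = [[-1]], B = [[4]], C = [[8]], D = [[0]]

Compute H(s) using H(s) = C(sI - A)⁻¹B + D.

(sI - A)⁻¹ = 1/(s + 1). H(s) = 8 × 4/(s + 1) + 0 = 32/(s + 1).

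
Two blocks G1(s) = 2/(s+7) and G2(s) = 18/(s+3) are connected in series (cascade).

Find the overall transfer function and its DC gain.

Series: multiply transfer functions. G_eq = 2/(s+7) × 18/(s+3) = 36/((s+7)(s+3)). DC gain = 36/(7×3) = 1.7143.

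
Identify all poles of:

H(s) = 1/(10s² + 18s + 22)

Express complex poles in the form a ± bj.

Discriminant = 18² - 4×10×22 = 324 - 880 = -556 < 0, so the poles are a complex conjugate pair s = (-18 ± j√556)/(2×10). Real part = -18/(2×10) = -18/20 = -0.9; imaginary part = ±√556/(2×10) ≈ 1.1790. Poles: s = -0.9 ± 1.1790j.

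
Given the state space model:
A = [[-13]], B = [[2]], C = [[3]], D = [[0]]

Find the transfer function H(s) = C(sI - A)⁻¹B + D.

(sI - A)⁻¹ = 1/(s + 13). H(s) = 3 × 2/(s + 13) + 0 = 6/(s + 13).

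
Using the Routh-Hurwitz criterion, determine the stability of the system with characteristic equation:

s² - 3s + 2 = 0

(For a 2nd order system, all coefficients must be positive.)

Coefficients: 1, -3, 2. b=-3 not positive, so system is unstable.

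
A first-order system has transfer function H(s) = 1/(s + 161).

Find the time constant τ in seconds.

For H(s) = 1/(s + 1/τ), the pole is at -1/τ = -161, so τ = 1/161 = 0.0062 s.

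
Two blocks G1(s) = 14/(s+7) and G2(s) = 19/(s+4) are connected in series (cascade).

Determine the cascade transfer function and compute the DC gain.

Series: multiply transfer functions. G_eq = 14/(s+7) × 19/(s+4) = 266/((s+7)(s+4)). DC gain = 266/(7×4) = 9.5.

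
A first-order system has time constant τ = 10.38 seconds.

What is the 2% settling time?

For first-order system, 2% settling time ≈ 4τ = 4 × 10.38 = 41.52 s.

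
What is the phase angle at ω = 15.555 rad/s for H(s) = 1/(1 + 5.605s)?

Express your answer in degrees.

Phase = -arctan(ωτ) = -arctan(15.555 × 5.605) = -89.3°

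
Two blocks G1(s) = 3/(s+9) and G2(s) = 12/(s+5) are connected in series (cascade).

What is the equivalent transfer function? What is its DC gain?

Series: multiply transfer functions. G_eq = 3/(s+9) × 12/(s+5) = 36/((s+9)(s+5)). DC gain = 36/(9×5) = 0.8.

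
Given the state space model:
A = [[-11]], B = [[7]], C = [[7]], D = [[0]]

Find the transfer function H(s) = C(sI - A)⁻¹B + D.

(sI - A)⁻¹ = 1/(s + 11). H(s) = 7 × 7/(s + 11) + 0 = 49/(s + 11).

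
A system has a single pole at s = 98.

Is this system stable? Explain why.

Pole at s = 98 is in the right half-plane. Unstable.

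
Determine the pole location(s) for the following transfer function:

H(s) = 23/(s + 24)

Pole is where denominator = 0: s + 24 = 0, so s = -24.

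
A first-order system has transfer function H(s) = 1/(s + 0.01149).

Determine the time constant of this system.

For H(s) = 1/(s + 1/τ), the pole is at -1/τ = -0.01149, so τ = 1/0.01149 = 87.03 s.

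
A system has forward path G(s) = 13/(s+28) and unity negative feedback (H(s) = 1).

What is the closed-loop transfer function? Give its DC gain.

T(s) = G/(1+GH) = [13/(s+28)] / [1 + 13/(s+28)] = 13/(s+28+13) = 13/(s+41). DC gain = 13/41 = 0.3171.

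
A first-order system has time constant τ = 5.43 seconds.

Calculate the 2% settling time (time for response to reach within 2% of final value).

For first-order system, 2% settling time ≈ 4τ = 4 × 5.43 = 21.72 s.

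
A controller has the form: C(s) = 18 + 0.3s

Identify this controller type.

This is a Proportional-Derivative (PD) controller.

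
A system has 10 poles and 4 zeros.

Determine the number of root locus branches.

Root locus has n branches where n = number of poles = 10.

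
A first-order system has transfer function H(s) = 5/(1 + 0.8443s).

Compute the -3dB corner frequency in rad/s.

Corner frequency = 1/τ = 1/0.8443 = 1.184 rad/s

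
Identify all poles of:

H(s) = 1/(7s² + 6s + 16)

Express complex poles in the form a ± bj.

Discriminant = 6² - 4×7×16 = 36 - 448 = -412 < 0, so the poles are a complex conjugate pair s = (-6 ± j√412)/(2×7). Real part = -6/(2×7) = -6/14 ≈ -0.4286; imaginary part = ±√412/(2×7) ≈ 1.4498. Poles: s = -0.4286 ± 1.4498j.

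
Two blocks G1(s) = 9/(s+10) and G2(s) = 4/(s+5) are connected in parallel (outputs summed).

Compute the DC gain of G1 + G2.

Parallel: G_eq = G1 + G2. DC gain = G1(0) + G2(0) = 9/10 + 4/5 = 0.9 + 0.8 = 1.7.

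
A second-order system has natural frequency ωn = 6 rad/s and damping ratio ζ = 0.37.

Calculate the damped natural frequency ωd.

ωd = ωn√(1 - ζ²) = 6√(1 - 0.37²) = 5.57 rad/s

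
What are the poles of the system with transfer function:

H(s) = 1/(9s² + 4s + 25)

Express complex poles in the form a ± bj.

Discriminant = 4² - 4×9×25 = 16 - 900 = -884 < 0, so the poles are a complex conjugate pair s = (-4 ± j√884)/(2×9). Real part = -4/(2×9) = -4/18 ≈ -0.2222; imaginary part = ±√884/(2×9) ≈ 1.6518. Poles: s = -0.2222 ± 1.6518j.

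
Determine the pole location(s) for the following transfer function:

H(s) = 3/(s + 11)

Pole is where denominator = 0: s + 11 = 0, so s = -11.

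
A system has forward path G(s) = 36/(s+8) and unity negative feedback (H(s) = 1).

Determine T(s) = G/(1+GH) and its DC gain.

T(s) = G/(1+GH) = [36/(s+8)] / [1 + 36/(s+8)] = 36/(s+8+36) = 36/(s+44). DC gain = 36/44 = 0.8182.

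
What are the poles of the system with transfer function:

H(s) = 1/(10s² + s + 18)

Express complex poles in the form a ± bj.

Discriminant = 1² - 4×10×18 = 1 - 720 = -719 < 0, so the poles are a complex conjugate pair s = (-1 ± j√719)/(2×10). Real part = -1/(2×10) = -1/20 = -0.05; imaginary part = ±√719/(2×10) ≈ 1.3407. Poles: s = -0.05 ± 1.3407j.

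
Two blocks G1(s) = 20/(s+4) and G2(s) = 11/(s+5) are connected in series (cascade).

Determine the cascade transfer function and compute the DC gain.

Series: multiply transfer functions. G_eq = 20/(s+4) × 11/(s+5) = 220/((s+4)(s+5)). DC gain = 220/(4×5) = 11.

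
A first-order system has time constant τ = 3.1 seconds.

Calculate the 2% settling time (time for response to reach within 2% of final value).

For first-order system, 2% settling time ≈ 4τ = 4 × 3.1 = 12.4 s.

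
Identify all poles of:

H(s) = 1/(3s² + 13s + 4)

Discriminant = 13² - 4×3×4 = 169 - 48 = 121 > 0, so two distinct real poles. Using quadratic formula: s = (-13 ± √121)/(2×3) = (-13 ± √121)/6, with √121 = 11. s₁ = -2/6 ≈ -0.3333, s₂ = -24/6 = -4. Poles: s₁ = -0.3333, s₂ = -4.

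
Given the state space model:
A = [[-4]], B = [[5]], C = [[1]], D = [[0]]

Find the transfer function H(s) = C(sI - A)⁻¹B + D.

(sI - A)⁻¹ = 1/(s + 4). H(s) = 1 × 5/(s + 4) + 0 = 5/(s + 4).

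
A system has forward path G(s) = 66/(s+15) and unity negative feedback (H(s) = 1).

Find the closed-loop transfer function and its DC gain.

T(s) = G/(1+GH) = [66/(s+15)] / [1 + 66/(s+15)] = 66/(s+15+66) = 66/(s+81). DC gain = 66/81 = 0.8148.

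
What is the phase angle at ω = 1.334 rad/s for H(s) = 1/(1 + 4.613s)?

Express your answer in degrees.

Phase = -arctan(ωτ) = -arctan(1.334 × 4.613) = -80.8°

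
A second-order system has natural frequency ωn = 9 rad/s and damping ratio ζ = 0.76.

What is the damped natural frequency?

ωd = ωn√(1 - ζ²) = 9√(1 - 0.76²) = 5.85 rad/s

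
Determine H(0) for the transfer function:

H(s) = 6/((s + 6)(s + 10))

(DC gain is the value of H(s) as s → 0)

DC gain = H(0) = 6/(6 × 10) = 6/60 = 0.1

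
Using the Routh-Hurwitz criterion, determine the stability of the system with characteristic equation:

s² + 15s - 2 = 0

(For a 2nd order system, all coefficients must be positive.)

Coefficients: 1, 15, -2. c=-2 not positive, so system is unstable.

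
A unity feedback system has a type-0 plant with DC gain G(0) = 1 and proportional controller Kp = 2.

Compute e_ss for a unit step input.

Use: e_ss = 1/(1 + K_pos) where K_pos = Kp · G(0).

K_pos = Kp · G(0) = 2 × 1 = 2. e_ss = 1/(1 + 2) = 0.3333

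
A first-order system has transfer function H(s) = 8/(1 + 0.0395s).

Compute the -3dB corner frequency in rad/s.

Corner frequency = 1/τ = 1/0.0395 = 25.316 rad/s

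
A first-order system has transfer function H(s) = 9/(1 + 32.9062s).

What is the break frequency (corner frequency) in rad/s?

Corner frequency = 1/τ = 1/32.9062 = 0.03 rad/s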